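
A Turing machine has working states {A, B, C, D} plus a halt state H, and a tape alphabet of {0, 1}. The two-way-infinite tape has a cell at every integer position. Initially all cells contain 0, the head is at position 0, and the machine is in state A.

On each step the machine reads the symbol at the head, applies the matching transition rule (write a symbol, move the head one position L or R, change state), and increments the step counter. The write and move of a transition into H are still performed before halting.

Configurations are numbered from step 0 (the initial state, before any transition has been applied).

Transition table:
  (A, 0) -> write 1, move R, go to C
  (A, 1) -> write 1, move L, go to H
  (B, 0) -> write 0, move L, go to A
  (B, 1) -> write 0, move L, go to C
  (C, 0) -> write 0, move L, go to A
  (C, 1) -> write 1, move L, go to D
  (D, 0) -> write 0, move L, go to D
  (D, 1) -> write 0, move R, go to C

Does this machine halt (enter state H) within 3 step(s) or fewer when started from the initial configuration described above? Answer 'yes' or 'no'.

Answer: yes

Derivation:
Step 1: in state A at pos 0, read 0 -> (A,0)->write 1,move R,goto C. Now: state=C, head=1, tape[-1..2]=0100 (head:   ^)
Step 2: in state C at pos 1, read 0 -> (C,0)->write 0,move L,goto A. Now: state=A, head=0, tape[-1..2]=0100 (head:  ^)
Step 3: in state A at pos 0, read 1 -> (A,1)->write 1,move L,goto H. Now: state=H, head=-1, tape[-2..2]=00100 (head:  ^)
State H reached at step 3; 3 <= 3 -> yes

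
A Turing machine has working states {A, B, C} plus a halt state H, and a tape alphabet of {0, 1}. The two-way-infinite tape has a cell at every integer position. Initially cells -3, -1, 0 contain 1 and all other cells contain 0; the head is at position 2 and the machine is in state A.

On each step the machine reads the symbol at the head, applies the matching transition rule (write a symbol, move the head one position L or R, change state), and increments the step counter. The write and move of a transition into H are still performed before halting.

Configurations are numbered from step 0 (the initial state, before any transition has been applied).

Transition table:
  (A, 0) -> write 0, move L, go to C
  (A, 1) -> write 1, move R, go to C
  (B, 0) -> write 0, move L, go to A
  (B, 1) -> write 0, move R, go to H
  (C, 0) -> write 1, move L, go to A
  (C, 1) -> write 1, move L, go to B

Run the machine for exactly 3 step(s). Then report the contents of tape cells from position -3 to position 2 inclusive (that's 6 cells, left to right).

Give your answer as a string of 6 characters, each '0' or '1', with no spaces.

Step 1: in state A at pos 2, read 0 -> (A,0)->write 0,move L,goto C. Now: state=C, head=1, tape[-4..3]=01011000 (head:      ^)
Step 2: in state C at pos 1, read 0 -> (C,0)->write 1,move L,goto A. Now: state=A, head=0, tape[-4..3]=01011100 (head:     ^)
Step 3: in state A at pos 0, read 1 -> (A,1)->write 1,move R,goto C. Now: state=C, head=1, tape[-4..3]=01011100 (head:      ^)

Answer: 101110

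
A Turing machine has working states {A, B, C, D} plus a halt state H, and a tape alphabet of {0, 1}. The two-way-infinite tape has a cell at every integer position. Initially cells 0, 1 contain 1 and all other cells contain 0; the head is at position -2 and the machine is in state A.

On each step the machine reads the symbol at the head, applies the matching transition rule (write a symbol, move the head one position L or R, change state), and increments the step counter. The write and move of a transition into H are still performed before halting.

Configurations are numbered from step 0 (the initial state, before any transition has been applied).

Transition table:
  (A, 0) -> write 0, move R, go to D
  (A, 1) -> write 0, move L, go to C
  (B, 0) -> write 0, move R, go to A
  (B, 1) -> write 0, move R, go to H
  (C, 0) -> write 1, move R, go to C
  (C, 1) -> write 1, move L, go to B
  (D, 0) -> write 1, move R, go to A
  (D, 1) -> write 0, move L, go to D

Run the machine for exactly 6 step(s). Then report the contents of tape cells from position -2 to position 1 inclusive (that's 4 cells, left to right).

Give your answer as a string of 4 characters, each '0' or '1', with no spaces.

Answer: 0001

Derivation:
Step 1: in state A at pos -2, read 0 -> (A,0)->write 0,move R,goto D. Now: state=D, head=-1, tape[-3..2]=000110 (head:   ^)
Step 2: in state D at pos -1, read 0 -> (D,0)->write 1,move R,goto A. Now: state=A, head=0, tape[-3..2]=001110 (head:    ^)
Step 3: in state A at pos 0, read 1 -> (A,1)->write 0,move L,goto C. Now: state=C, head=-1, tape[-3..2]=001010 (head:   ^)
Step 4: in state C at pos -1, read 1 -> (C,1)->write 1,move L,goto B. Now: state=B, head=-2, tape[-3..2]=001010 (head:  ^)
Step 5: in state B at pos -2, read 0 -> (B,0)->write 0,move R,goto A. Now: state=A, head=-1, tape[-3..2]=001010 (head:   ^)
Step 6: in state A at pos -1, read 1 -> (A,1)->write 0,move L,goto C. Now: state=C, head=-2, tape[-3..2]=000010 (head:  ^)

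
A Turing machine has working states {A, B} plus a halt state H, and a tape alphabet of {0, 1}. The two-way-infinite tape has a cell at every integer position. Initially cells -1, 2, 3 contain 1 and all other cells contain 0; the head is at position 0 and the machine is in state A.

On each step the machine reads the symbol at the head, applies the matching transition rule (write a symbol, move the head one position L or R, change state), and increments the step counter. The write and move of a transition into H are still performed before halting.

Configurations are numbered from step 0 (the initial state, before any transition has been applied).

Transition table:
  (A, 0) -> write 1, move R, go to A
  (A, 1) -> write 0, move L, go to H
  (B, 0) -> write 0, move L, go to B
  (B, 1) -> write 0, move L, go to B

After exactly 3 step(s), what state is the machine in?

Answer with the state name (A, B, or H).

Step 1: in state A at pos 0, read 0 -> (A,0)->write 1,move R,goto A. Now: state=A, head=1, tape[-2..4]=0110110 (head:    ^)
Step 2: in state A at pos 1, read 0 -> (A,0)->write 1,move R,goto A. Now: state=A, head=2, tape[-2..4]=0111110 (head:     ^)
Step 3: in state A at pos 2, read 1 -> (A,1)->write 0,move L,goto H. Now: state=H, head=1, tape[-2..4]=0111010 (head:    ^)

Answer: H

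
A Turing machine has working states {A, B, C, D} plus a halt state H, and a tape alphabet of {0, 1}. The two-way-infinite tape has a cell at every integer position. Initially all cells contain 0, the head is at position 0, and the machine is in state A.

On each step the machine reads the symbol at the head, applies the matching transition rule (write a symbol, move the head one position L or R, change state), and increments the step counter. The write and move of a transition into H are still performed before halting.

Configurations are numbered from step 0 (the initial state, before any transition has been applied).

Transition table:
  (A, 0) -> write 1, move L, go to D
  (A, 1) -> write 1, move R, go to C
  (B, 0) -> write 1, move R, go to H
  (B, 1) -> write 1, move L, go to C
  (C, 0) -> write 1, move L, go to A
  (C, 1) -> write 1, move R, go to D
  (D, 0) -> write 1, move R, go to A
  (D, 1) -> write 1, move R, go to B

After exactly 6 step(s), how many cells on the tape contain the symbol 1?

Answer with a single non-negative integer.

Step 1: in state A at pos 0, read 0 -> (A,0)->write 1,move L,goto D. Now: state=D, head=-1, tape[-2..1]=0010 (head:  ^)
Step 2: in state D at pos -1, read 0 -> (D,0)->write 1,move R,goto A. Now: state=A, head=0, tape[-2..1]=0110 (head:   ^)
Step 3: in state A at pos 0, read 1 -> (A,1)->write 1,move R,goto C. Now: state=C, head=1, tape[-2..2]=01100 (head:    ^)
Step 4: in state C at pos 1, read 0 -> (C,0)->write 1,move L,goto A. Now: state=A, head=0, tape[-2..2]=01110 (head:   ^)
Step 5: in state A at pos 0, read 1 -> (A,1)->write 1,move R,goto C. Now: state=C, head=1, tape[-2..2]=01110 (head:    ^)
Step 6: in state C at pos 1, read 1 -> (C,1)->write 1,move R,goto D. Now: state=D, head=2, tape[-2..3]=011100 (head:     ^)
Cells containing 1 after step 6: {-1, 0, 1} -> 3 cell(s)

Answer: 3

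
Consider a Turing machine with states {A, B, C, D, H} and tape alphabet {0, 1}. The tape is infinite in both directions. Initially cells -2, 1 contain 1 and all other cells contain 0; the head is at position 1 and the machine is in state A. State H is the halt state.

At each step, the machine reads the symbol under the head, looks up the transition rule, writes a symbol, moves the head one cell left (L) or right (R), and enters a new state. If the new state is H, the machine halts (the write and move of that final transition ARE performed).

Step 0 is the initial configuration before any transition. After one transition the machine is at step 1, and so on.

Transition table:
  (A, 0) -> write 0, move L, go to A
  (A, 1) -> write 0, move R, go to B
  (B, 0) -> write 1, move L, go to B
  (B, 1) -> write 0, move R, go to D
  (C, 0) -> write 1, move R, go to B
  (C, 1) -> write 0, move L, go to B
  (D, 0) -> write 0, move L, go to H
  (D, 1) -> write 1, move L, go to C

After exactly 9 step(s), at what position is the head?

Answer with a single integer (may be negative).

Answer: 0

Derivation:
Step 1: in state A at pos 1, read 1 -> (A,1)->write 0,move R,goto B. Now: state=B, head=2, tape[-3..3]=0100000 (head:      ^)
Step 2: in state B at pos 2, read 0 -> (B,0)->write 1,move L,goto B. Now: state=B, head=1, tape[-3..3]=0100010 (head:     ^)
Step 3: in state B at pos 1, read 0 -> (B,0)->write 1,move L,goto B. Now: state=B, head=0, tape[-3..3]=0100110 (head:    ^)
Step 4: in state B at pos 0, read 0 -> (B,0)->write 1,move L,goto B. Now: state=B, head=-1, tape[-3..3]=0101110 (head:   ^)
Step 5: in state B at pos -1, read 0 -> (B,0)->write 1,move L,goto B. Now: state=B, head=-2, tape[-3..3]=0111110 (head:  ^)
Step 6: in state B at pos -2, read 1 -> (B,1)->write 0,move R,goto D. Now: state=D, head=-1, tape[-3..3]=0011110 (head:   ^)
Step 7: in state D at pos -1, read 1 -> (D,1)->write 1,move L,goto C. Now: state=C, head=-2, tape[-3..3]=0011110 (head:  ^)
Step 8: in state C at pos -2, read 0 -> (C,0)->write 1,move R,goto B. Now: state=B, head=-1, tape[-3..3]=0111110 (head:   ^)
Step 9: in state B at pos -1, read 1 -> (B,1)->write 0,move R,goto D. Now: state=D, head=0, tape[-3..3]=0101110 (head:    ^)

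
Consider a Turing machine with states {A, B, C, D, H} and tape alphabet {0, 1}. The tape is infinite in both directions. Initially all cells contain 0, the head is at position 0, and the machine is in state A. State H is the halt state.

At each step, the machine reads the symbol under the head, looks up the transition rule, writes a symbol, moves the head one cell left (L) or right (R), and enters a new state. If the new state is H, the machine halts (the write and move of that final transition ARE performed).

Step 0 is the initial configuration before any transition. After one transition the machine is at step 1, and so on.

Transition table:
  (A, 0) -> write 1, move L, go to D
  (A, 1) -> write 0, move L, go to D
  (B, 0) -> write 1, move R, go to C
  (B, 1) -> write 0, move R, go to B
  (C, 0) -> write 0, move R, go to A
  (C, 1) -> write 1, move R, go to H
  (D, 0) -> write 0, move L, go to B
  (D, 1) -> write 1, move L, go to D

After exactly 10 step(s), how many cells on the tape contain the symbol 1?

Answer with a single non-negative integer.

Answer: 2

Derivation:
Step 1: in state A at pos 0, read 0 -> (A,0)->write 1,move L,goto D. Now: state=D, head=-1, tape[-2..1]=0010 (head:  ^)
Step 2: in state D at pos -1, read 0 -> (D,0)->write 0,move L,goto B. Now: state=B, head=-2, tape[-3..1]=00010 (head:  ^)
Step 3: in state B at pos -2, read 0 -> (B,0)->write 1,move R,goto C. Now: state=C, head=-1, tape[-3..1]=01010 (head:   ^)
Step 4: in state C at pos -1, read 0 -> (C,0)->write 0,move R,goto A. Now: state=A, head=0, tape[-3..1]=01010 (head:    ^)
Step 5: in state A at pos 0, read 1 -> (A,1)->write 0,move L,goto D. Now: state=D, head=-1, tape[-3..1]=01000 (head:   ^)
Step 6: in state D at pos -1, read 0 -> (D,0)->write 0,move L,goto B. Now: state=B, head=-2, tape[-3..1]=01000 (head:  ^)
Step 7: in state B at pos -2, read 1 -> (B,1)->write 0,move R,goto B. Now: state=B, head=-1, tape[-3..1]=00000 (head:   ^)
Step 8: in state B at pos -1, read 0 -> (B,0)->write 1,move R,goto C. Now: state=C, head=0, tape[-3..1]=00100 (head:    ^)
Step 9: in state C at pos 0, read 0 -> (C,0)->write 0,move R,goto A. Now: state=A, head=1, tape[-3..2]=001000 (head:     ^)
Step 10: in state A at pos 1, read 0 -> (A,0)->write 1,move L,goto D. Now: state=D, head=0, tape[-3..2]=001010 (head:    ^)
Cells containing 1 after step 10: {-1, 1} -> 2 cell(s)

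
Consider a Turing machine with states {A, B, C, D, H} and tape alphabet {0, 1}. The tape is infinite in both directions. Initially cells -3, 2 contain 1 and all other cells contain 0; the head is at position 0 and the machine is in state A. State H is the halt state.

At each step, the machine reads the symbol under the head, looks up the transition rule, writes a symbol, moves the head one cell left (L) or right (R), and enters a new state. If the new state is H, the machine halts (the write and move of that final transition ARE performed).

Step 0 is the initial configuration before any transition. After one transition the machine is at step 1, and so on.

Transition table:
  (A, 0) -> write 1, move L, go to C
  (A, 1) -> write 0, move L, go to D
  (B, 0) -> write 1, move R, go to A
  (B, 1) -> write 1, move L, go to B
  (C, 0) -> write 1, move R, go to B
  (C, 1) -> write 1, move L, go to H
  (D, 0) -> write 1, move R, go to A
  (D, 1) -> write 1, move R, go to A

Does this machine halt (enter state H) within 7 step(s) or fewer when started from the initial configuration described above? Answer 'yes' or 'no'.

Step 1: in state A at pos 0, read 0 -> (A,0)->write 1,move L,goto C. Now: state=C, head=-1, tape[-4..3]=01001010 (head:    ^)
Step 2: in state C at pos -1, read 0 -> (C,0)->write 1,move R,goto B. Now: state=B, head=0, tape[-4..3]=01011010 (head:     ^)
Step 3: in state B at pos 0, read 1 -> (B,1)->write 1,move L,goto B. Now: state=B, head=-1, tape[-4..3]=01011010 (head:    ^)
Step 4: in state B at pos -1, read 1 -> (B,1)->write 1,move L,goto B. Now: state=B, head=-2, tape[-4..3]=01011010 (head:   ^)
Step 5: in state B at pos -2, read 0 -> (B,0)->write 1,move R,goto A. Now: state=A, head=-1, tape[-4..3]=01111010 (head:    ^)
Step 6: in state A at pos -1, read 1 -> (A,1)->write 0,move L,goto D. Now: state=D, head=-2, tape[-4..3]=01101010 (head:   ^)
Step 7: in state D at pos -2, read 1 -> (D,1)->write 1,move R,goto A. Now: state=A, head=-1, tape[-4..3]=01101010 (head:    ^)
After 7 step(s): state = A (not H) -> not halted within 7 -> no

Answer: no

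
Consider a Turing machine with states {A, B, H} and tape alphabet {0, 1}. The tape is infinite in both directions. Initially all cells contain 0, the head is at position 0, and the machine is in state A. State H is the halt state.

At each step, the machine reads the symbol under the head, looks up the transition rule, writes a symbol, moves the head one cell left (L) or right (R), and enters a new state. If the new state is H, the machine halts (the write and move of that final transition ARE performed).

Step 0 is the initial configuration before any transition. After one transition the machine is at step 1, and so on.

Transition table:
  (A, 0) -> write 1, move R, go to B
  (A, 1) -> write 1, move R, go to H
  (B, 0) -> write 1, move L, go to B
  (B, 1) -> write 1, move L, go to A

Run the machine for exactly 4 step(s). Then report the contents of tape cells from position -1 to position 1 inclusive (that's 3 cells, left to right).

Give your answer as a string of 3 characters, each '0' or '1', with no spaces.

Step 1: in state A at pos 0, read 0 -> (A,0)->write 1,move R,goto B. Now: state=B, head=1, tape[-1..2]=0100 (head:   ^)
Step 2: in state B at pos 1, read 0 -> (B,0)->write 1,move L,goto B. Now: state=B, head=0, tape[-1..2]=0110 (head:  ^)
Step 3: in state B at pos 0, read 1 -> (B,1)->write 1,move L,goto A. Now: state=A, head=-1, tape[-2..2]=00110 (head:  ^)
Step 4: in state A at pos -1, read 0 -> (A,0)->write 1,move R,goto B. Now: state=B, head=0, tape[-2..2]=01110 (head:   ^)

Answer: 111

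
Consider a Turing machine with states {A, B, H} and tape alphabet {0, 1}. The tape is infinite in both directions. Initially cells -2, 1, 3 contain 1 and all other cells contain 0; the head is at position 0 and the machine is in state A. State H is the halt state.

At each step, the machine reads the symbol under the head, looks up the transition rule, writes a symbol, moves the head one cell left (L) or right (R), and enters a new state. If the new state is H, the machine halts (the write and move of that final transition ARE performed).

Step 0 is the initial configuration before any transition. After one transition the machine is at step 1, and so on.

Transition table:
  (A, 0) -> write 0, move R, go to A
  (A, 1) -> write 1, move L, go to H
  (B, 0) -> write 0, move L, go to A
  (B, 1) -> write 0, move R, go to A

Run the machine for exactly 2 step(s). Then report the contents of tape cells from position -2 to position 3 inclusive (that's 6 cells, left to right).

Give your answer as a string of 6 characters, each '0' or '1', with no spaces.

Answer: 100101

Derivation:
Step 1: in state A at pos 0, read 0 -> (A,0)->write 0,move R,goto A. Now: state=A, head=1, tape[-3..4]=01001010 (head:     ^)
Step 2: in state A at pos 1, read 1 -> (A,1)->write 1,move L,goto H. Now: state=H, head=0, tape[-3..4]=01001010 (head:    ^)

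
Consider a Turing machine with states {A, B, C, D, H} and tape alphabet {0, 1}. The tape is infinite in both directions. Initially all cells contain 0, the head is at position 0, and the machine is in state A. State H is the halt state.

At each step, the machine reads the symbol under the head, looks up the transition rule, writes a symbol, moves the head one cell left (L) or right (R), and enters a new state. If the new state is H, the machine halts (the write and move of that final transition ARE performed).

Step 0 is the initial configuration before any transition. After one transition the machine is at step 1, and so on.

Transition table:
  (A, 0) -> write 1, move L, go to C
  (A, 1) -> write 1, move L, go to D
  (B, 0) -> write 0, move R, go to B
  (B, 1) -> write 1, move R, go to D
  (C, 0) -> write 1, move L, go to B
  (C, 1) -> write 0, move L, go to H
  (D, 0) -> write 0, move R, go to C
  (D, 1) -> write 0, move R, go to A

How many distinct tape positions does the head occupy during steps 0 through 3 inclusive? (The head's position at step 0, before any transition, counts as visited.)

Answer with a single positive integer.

Step 1: in state A at pos 0, read 0 -> (A,0)->write 1,move L,goto C. Now: state=C, head=-1, tape[-2..1]=0010 (head:  ^)
Step 2: in state C at pos -1, read 0 -> (C,0)->write 1,move L,goto B. Now: state=B, head=-2, tape[-3..1]=00110 (head:  ^)
Step 3: in state B at pos -2, read 0 -> (B,0)->write 0,move R,goto B. Now: state=B, head=-1, tape[-3..1]=00110 (head:   ^)
Head positions at steps 0..3: starting at 0, distinct positions visited = {-2, -1, 0} -> 3 position(s)

Answer: 3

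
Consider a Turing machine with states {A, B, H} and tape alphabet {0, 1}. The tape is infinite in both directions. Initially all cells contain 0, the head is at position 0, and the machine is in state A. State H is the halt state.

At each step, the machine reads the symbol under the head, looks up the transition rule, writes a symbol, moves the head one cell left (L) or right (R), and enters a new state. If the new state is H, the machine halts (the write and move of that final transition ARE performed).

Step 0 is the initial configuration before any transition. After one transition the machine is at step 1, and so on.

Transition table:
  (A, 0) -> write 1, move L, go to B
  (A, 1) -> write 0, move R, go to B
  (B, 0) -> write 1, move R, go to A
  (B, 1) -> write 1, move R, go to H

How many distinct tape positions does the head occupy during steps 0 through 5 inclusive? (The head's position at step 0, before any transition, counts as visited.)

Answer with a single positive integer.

Step 1: in state A at pos 0, read 0 -> (A,0)->write 1,move L,goto B. Now: state=B, head=-1, tape[-2..1]=0010 (head:  ^)
Step 2: in state B at pos -1, read 0 -> (B,0)->write 1,move R,goto A. Now: state=A, head=0, tape[-2..1]=0110 (head:   ^)
Step 3: in state A at pos 0, read 1 -> (A,1)->write 0,move R,goto B. Now: state=B, head=1, tape[-2..2]=01000 (head:    ^)
Step 4: in state B at pos 1, read 0 -> (B,0)->write 1,move R,goto A. Now: state=A, head=2, tape[-2..3]=010100 (head:     ^)
Step 5: in state A at pos 2, read 0 -> (A,0)->write 1,move L,goto B. Now: state=B, head=1, tape[-2..3]=010110 (head:    ^)
Head positions at steps 0..5: starting at 0, distinct positions visited = {-1, 0, 1, 2} -> 4 position(s)

Answer: 4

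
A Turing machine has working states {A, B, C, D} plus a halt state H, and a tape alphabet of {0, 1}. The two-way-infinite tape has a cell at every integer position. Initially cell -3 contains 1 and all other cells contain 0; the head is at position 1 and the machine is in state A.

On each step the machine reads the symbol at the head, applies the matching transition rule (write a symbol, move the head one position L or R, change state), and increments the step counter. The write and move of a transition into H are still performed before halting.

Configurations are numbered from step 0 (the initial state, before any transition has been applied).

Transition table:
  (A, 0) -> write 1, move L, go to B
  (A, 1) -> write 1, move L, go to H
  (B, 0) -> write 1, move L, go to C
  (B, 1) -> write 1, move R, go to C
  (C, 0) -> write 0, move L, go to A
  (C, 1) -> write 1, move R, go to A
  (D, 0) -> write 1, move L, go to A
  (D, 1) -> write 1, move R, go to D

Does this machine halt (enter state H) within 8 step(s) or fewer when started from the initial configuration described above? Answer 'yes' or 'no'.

Answer: no

Derivation:
Step 1: in state A at pos 1, read 0 -> (A,0)->write 1,move L,goto B. Now: state=B, head=0, tape[-4..2]=0100010 (head:     ^)
Step 2: in state B at pos 0, read 0 -> (B,0)->write 1,move L,goto C. Now: state=C, head=-1, tape[-4..2]=0100110 (head:    ^)
Step 3: in state C at pos -1, read 0 -> (C,0)->write 0,move L,goto A. Now: state=A, head=-2, tape[-4..2]=0100110 (head:   ^)
Step 4: in state A at pos -2, read 0 -> (A,0)->write 1,move L,goto B. Now: state=B, head=-3, tape[-4..2]=0110110 (head:  ^)
Step 5: in state B at pos -3, read 1 -> (B,1)->write 1,move R,goto C. Now: state=C, head=-2, tape[-4..2]=0110110 (head:   ^)
Step 6: in state C at pos -2, read 1 -> (C,1)->write 1,move R,goto A. Now: state=A, head=-1, tape[-4..2]=0110110 (head:    ^)
Step 7: in state A at pos -1, read 0 -> (A,0)->write 1,move L,goto B. Now: state=B, head=-2, tape[-4..2]=0111110 (head:   ^)
Step 8: in state B at pos -2, read 1 -> (B,1)->write 1,move R,goto C. Now: state=C, head=-1, tape[-4..2]=0111110 (head:    ^)
After 8 step(s): state = C (not H) -> not halted within 8 -> no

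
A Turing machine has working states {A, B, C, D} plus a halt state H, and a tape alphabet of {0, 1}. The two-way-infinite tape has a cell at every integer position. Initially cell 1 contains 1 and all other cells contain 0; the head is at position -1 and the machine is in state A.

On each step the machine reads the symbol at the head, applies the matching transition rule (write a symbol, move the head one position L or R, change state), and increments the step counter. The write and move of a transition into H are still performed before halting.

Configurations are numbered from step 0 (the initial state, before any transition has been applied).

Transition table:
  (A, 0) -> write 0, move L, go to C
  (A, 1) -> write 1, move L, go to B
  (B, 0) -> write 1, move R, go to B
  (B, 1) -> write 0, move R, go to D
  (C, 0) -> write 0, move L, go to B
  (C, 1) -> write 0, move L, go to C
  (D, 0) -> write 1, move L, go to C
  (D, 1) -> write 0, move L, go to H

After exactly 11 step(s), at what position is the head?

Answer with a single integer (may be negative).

Answer: 0

Derivation:
Step 1: in state A at pos -1, read 0 -> (A,0)->write 0,move L,goto C. Now: state=C, head=-2, tape[-3..2]=000010 (head:  ^)
Step 2: in state C at pos -2, read 0 -> (C,0)->write 0,move L,goto B. Now: state=B, head=-3, tape[-4..2]=0000010 (head:  ^)
Step 3: in state B at pos -3, read 0 -> (B,0)->write 1,move R,goto B. Now: state=B, head=-2, tape[-4..2]=0100010 (head:   ^)
Step 4: in state B at pos -2, read 0 -> (B,0)->write 1,move R,goto B. Now: state=B, head=-1, tape[-4..2]=0110010 (head:    ^)
Step 5: in state B at pos -1, read 0 -> (B,0)->write 1,move R,goto B. Now: state=B, head=0, tape[-4..2]=0111010 (head:     ^)
Step 6: in state B at pos 0, read 0 -> (B,0)->write 1,move R,goto B. Now: state=B, head=1, tape[-4..2]=0111110 (head:      ^)
Step 7: in state B at pos 1, read 1 -> (B,1)->write 0,move R,goto D. Now: state=D, head=2, tape[-4..3]=01111000 (head:       ^)
Step 8: in state D at pos 2, read 0 -> (D,0)->write 1,move L,goto C. Now: state=C, head=1, tape[-4..3]=01111010 (head:      ^)
Step 9: in state C at pos 1, read 0 -> (C,0)->write 0,move L,goto B. Now: state=B, head=0, tape[-4..3]=01111010 (head:     ^)
Step 10: in state B at pos 0, read 1 -> (B,1)->write 0,move R,goto D. Now: state=D, head=1, tape[-4..3]=01110010 (head:      ^)
Step 11: in state D at pos 1, read 0 -> (D,0)->write 1,move L,goto C. Now: state=C, head=0, tape[-4..3]=01110110 (head:     ^)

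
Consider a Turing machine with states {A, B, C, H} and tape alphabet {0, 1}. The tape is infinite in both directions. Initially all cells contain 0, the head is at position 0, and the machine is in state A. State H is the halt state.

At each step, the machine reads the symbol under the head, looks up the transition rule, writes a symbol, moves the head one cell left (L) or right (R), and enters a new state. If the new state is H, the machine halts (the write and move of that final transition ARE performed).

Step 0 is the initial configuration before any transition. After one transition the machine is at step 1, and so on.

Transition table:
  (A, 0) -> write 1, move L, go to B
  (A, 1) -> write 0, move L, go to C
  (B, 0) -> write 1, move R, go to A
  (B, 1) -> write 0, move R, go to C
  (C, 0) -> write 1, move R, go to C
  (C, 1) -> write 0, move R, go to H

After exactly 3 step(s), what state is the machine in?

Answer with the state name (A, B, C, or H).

Answer: C

Derivation:
Step 1: in state A at pos 0, read 0 -> (A,0)->write 1,move L,goto B. Now: state=B, head=-1, tape[-2..1]=0010 (head:  ^)
Step 2: in state B at pos -1, read 0 -> (B,0)->write 1,move R,goto A. Now: state=A, head=0, tape[-2..1]=0110 (head:   ^)
Step 3: in state A at pos 0, read 1 -> (A,1)->write 0,move L,goto C. Now: state=C, head=-1, tape[-2..1]=0100 (head:  ^)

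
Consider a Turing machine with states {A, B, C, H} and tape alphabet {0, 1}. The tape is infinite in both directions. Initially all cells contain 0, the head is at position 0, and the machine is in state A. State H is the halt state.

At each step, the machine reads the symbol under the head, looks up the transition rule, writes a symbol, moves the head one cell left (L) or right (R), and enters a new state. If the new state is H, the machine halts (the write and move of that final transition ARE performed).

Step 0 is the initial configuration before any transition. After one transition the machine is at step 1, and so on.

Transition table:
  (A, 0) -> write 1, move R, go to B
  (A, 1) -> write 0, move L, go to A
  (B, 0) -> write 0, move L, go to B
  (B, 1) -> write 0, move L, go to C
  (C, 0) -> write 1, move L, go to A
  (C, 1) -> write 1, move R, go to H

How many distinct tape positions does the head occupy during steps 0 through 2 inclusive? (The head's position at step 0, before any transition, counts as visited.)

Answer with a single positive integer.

Step 1: in state A at pos 0, read 0 -> (A,0)->write 1,move R,goto B. Now: state=B, head=1, tape[-1..2]=0100 (head:   ^)
Step 2: in state B at pos 1, read 0 -> (B,0)->write 0,move L,goto B. Now: state=B, head=0, tape[-1..2]=0100 (head:  ^)
Head positions at steps 0..2: starting at 0, distinct positions visited = {0, 1} -> 2 position(s)

Answer: 2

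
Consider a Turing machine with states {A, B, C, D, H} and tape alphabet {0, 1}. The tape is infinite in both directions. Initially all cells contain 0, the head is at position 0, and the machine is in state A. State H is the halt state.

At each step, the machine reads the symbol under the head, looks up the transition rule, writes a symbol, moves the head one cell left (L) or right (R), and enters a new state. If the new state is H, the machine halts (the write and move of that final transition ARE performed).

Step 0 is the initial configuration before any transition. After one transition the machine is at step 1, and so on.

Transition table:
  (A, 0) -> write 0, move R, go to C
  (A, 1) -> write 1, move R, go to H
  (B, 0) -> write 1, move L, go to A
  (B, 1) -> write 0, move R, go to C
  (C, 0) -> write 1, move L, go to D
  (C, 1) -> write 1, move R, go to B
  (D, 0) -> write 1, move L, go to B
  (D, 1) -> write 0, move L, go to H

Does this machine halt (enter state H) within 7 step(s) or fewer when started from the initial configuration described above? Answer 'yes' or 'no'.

Step 1: in state A at pos 0, read 0 -> (A,0)->write 0,move R,goto C. Now: state=C, head=1, tape[-1..2]=0000 (head:   ^)
Step 2: in state C at pos 1, read 0 -> (C,0)->write 1,move L,goto D. Now: state=D, head=0, tape[-1..2]=0010 (head:  ^)
Step 3: in state D at pos 0, read 0 -> (D,0)->write 1,move L,goto B. Now: state=B, head=-1, tape[-2..2]=00110 (head:  ^)
Step 4: in state B at pos -1, read 0 -> (B,0)->write 1,move L,goto A. Now: state=A, head=-2, tape[-3..2]=001110 (head:  ^)
Step 5: in state A at pos -2, read 0 -> (A,0)->write 0,move R,goto C. Now: state=C, head=-1, tape[-3..2]=001110 (head:   ^)
Step 6: in state C at pos -1, read 1 -> (C,1)->write 1,move R,goto B. Now: state=B, head=0, tape[-3..2]=001110 (head:    ^)
Step 7: in state B at pos 0, read 1 -> (B,1)->write 0,move R,goto C. Now: state=C, head=1, tape[-3..2]=001010 (head:     ^)
After 7 step(s): state = C (not H) -> not halted within 7 -> no

Answer: no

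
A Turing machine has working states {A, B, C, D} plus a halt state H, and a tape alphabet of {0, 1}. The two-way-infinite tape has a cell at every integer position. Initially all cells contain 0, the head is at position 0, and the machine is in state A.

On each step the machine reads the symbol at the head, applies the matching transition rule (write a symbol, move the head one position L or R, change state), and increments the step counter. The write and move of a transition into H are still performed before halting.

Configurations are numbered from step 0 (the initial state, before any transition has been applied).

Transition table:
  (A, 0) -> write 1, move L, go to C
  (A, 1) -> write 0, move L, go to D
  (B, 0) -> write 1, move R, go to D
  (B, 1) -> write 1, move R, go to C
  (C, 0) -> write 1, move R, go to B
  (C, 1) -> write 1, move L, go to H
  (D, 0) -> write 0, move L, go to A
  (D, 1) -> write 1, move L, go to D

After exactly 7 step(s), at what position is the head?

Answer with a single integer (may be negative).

Answer: 1

Derivation:
Step 1: in state A at pos 0, read 0 -> (A,0)->write 1,move L,goto C. Now: state=C, head=-1, tape[-2..1]=0010 (head:  ^)
Step 2: in state C at pos -1, read 0 -> (C,0)->write 1,move R,goto B. Now: state=B, head=0, tape[-2..1]=0110 (head:   ^)
Step 3: in state B at pos 0, read 1 -> (B,1)->write 1,move R,goto C. Now: state=C, head=1, tape[-2..2]=01100 (head:    ^)
Step 4: in state C at pos 1, read 0 -> (C,0)->write 1,move R,goto B. Now: state=B, head=2, tape[-2..3]=011100 (head:     ^)
Step 5: in state B at pos 2, read 0 -> (B,0)->write 1,move R,goto D. Now: state=D, head=3, tape[-2..4]=0111100 (head:      ^)
Step 6: in state D at pos 3, read 0 -> (D,0)->write 0,move L,goto A. Now: state=A, head=2, tape[-2..4]=0111100 (head:     ^)
Step 7: in state A at pos 2, read 1 -> (A,1)->write 0,move L,goto D. Now: state=D, head=1, tape[-2..4]=0111000 (head:    ^)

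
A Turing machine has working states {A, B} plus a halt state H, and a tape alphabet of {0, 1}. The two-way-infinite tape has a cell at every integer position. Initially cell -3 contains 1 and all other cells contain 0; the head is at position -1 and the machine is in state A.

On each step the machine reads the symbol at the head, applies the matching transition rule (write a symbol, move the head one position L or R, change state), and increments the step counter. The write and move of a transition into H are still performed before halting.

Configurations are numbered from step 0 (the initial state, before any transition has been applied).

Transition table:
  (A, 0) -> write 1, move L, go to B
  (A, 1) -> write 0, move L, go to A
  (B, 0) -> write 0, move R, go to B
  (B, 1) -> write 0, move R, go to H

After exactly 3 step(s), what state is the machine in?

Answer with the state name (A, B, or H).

Step 1: in state A at pos -1, read 0 -> (A,0)->write 1,move L,goto B. Now: state=B, head=-2, tape[-4..0]=01010 (head:   ^)
Step 2: in state B at pos -2, read 0 -> (B,0)->write 0,move R,goto B. Now: state=B, head=-1, tape[-4..0]=01010 (head:    ^)
Step 3: in state B at pos -1, read 1 -> (B,1)->write 0,move R,goto H. Now: state=H, head=0, tape[-4..1]=010000 (head:     ^)

Answer: H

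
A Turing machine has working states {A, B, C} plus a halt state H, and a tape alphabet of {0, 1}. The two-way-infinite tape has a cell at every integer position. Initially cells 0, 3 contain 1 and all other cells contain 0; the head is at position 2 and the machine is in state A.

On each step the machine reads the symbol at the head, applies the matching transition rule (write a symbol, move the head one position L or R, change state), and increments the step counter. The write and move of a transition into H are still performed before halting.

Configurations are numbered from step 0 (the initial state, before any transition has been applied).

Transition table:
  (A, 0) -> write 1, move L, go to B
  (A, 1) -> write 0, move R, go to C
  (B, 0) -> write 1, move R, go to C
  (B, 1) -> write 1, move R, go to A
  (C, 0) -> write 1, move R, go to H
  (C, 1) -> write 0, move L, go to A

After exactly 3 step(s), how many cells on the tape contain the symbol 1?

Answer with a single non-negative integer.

Answer: 3

Derivation:
Step 1: in state A at pos 2, read 0 -> (A,0)->write 1,move L,goto B. Now: state=B, head=1, tape[-1..4]=010110 (head:   ^)
Step 2: in state B at pos 1, read 0 -> (B,0)->write 1,move R,goto C. Now: state=C, head=2, tape[-1..4]=011110 (head:    ^)
Step 3: in state C at pos 2, read 1 -> (C,1)->write 0,move L,goto A. Now: state=A, head=1, tape[-1..4]=011010 (head:   ^)
Cells containing 1 after step 3: {0, 1, 3} -> 3 cell(s)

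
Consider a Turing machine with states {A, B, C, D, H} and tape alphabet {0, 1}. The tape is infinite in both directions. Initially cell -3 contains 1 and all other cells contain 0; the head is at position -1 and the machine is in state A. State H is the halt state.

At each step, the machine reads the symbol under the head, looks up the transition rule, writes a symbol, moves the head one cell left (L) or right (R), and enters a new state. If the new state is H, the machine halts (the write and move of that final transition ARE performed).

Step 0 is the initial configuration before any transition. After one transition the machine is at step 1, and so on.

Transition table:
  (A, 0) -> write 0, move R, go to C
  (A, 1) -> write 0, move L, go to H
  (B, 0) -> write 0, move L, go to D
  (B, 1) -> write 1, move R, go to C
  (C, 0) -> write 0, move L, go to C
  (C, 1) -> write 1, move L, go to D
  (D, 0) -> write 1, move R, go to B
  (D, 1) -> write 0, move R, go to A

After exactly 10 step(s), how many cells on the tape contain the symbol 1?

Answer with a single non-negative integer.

Answer: 1

Derivation:
Step 1: in state A at pos -1, read 0 -> (A,0)->write 0,move R,goto C. Now: state=C, head=0, tape[-4..1]=010000 (head:     ^)
Step 2: in state C at pos 0, read 0 -> (C,0)->write 0,move L,goto C. Now: state=C, head=-1, tape[-4..1]=010000 (head:    ^)
Step 3: in state C at pos -1, read 0 -> (C,0)->write 0,move L,goto C. Now: state=C, head=-2, tape[-4..1]=010000 (head:   ^)
Step 4: in state C at pos -2, read 0 -> (C,0)->write 0,move L,goto C. Now: state=C, head=-3, tape[-4..1]=010000 (head:  ^)
Step 5: in state C at pos -3, read 1 -> (C,1)->write 1,move L,goto D. Now: state=D, head=-4, tape[-5..1]=0010000 (head:  ^)
Step 6: in state D at pos -4, read 0 -> (D,0)->write 1,move R,goto B. Now: state=B, head=-3, tape[-5..1]=0110000 (head:   ^)
Step 7: in state B at pos -3, read 1 -> (B,1)->write 1,move R,goto C. Now: state=C, head=-2, tape[-5..1]=0110000 (head:    ^)
Step 8: in state C at pos -2, read 0 -> (C,0)->write 0,move L,goto C. Now: state=C, head=-3, tape[-5..1]=0110000 (head:   ^)
Step 9: in state C at pos -3, read 1 -> (C,1)->write 1,move L,goto D. Now: state=D, head=-4, tape[-5..1]=0110000 (head:  ^)
Step 10: in state D at pos -4, read 1 -> (D,1)->write 0,move R,goto A. Now: state=A, head=-3, tape[-5..1]=0010000 (head:   ^)
Cells containing 1 after step 10: {-3} -> 1 cell(s)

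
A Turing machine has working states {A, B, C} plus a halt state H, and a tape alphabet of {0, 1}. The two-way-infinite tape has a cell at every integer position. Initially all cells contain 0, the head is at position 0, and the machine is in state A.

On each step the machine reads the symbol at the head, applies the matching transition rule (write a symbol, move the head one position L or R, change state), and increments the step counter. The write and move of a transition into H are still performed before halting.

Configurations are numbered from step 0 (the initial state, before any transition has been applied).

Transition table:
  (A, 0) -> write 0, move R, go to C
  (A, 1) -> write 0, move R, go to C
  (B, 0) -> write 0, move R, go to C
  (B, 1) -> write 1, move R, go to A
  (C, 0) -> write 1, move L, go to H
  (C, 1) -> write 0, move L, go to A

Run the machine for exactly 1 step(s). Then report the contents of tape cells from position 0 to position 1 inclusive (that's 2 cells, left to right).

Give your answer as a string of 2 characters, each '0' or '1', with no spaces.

Answer: 00

Derivation:
Step 1: in state A at pos 0, read 0 -> (A,0)->write 0,move R,goto C. Now: state=C, head=1, tape[-1..2]=0000 (head:   ^)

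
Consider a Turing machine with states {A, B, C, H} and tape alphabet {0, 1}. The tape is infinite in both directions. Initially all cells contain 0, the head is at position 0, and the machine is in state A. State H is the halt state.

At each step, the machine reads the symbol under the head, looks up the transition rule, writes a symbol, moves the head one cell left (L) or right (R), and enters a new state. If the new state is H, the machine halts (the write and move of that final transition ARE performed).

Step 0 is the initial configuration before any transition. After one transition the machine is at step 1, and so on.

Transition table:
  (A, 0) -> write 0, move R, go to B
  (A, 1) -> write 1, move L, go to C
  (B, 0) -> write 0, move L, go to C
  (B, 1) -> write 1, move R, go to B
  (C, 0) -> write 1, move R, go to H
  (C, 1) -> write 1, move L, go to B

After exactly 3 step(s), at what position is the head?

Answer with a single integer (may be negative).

Answer: 1

Derivation:
Step 1: in state A at pos 0, read 0 -> (A,0)->write 0,move R,goto B. Now: state=B, head=1, tape[-1..2]=0000 (head:   ^)
Step 2: in state B at pos 1, read 0 -> (B,0)->write 0,move L,goto C. Now: state=C, head=0, tape[-1..2]=0000 (head:  ^)
Step 3: in state C at pos 0, read 0 -> (C,0)->write 1,move R,goto H. Now: state=H, head=1, tape[-1..2]=0100 (head:   ^)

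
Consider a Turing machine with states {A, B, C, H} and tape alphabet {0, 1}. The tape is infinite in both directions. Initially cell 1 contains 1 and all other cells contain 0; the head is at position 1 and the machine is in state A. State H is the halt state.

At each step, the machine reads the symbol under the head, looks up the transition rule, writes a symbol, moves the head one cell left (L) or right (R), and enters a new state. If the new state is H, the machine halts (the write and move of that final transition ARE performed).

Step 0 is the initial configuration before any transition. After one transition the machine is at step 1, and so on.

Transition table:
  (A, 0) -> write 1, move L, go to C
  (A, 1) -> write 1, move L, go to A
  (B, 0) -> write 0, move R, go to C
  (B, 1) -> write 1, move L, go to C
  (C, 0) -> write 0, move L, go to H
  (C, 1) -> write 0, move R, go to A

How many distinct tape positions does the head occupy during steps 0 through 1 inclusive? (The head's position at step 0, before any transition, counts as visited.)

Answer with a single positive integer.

Step 1: in state A at pos 1, read 1 -> (A,1)->write 1,move L,goto A. Now: state=A, head=0, tape[-1..2]=0010 (head:  ^)
Head positions at steps 0..1: starting at 1, distinct positions visited = {0, 1} -> 2 position(s)

Answer: 2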